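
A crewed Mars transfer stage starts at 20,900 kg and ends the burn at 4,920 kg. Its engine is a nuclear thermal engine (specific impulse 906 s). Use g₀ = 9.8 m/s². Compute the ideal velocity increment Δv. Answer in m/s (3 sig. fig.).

v_e = Isp · g₀ = 906 × 9.8 = 8878.8 m/s.
Δv = v_e · ln(m₀/m_f) = 8878.8 × ln(4.248) = 8878.8 × 1.4464 ≈ 12842.7 m/s.

Δv ≈ 12800 m/s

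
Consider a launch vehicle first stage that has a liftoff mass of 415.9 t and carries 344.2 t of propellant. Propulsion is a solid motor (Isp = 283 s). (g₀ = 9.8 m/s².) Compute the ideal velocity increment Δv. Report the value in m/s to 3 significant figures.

Δv ≈ 4880 m/s

v_e = Isp · g₀ = 283 × 9.8 = 2773.4 m/s.
m_f = m₀ − m_prop = 415.9 − 344.2 = 71.7 t.
Δv = v_e · ln(m₀/m_f) = 2773.4 × ln(5.801) = 2773.4 × 1.7580 ≈ 4875.5 m/s.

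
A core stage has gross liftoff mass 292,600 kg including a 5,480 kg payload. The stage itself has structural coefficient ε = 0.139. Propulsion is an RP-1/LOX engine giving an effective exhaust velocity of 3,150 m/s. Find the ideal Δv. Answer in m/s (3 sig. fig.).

Δv ≈ 5870 m/s

Stage wet mass = m₀ − payload = 292,600 − 5,480 = 287,120 kg.
Stage dry mass = ε × stage wet mass = 0.139 × 287,120 = 39,909.7 kg.
Burnout mass m_f = stage dry + payload = 39,909.7 + 5,480 = 45,389.7 kg.
Rocket equation: Δv = v_e · ln(292,600/45,389.7) = 3150.0 × ln(6.446) = 3150.0 × 1.8635 ≈ 5870 m/s.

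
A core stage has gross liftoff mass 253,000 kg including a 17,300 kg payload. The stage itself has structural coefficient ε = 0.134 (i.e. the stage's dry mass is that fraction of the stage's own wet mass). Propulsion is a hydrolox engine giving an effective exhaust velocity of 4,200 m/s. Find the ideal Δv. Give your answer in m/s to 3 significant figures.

Δv ≈ 6900 m/s

Stage wet mass = m₀ − payload = 253,000 − 17,300 = 235,700 kg.
Stage dry mass = ε × stage wet mass = 0.134 × 235,700 = 31,583.8 kg.
Burnout mass m_f = stage dry + payload = 31,583.8 + 17,300 = 48,883.8 kg.
From the ideal rocket equation, Δv = v_e · ln(253,000/48,883.8) = 4200.0 × ln(5.176) = 4200.0 × 1.6439 ≈ 6905 m/s.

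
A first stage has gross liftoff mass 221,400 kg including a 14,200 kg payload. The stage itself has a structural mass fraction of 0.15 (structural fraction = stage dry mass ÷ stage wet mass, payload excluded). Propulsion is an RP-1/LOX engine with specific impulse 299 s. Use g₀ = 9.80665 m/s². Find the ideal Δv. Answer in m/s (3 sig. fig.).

Stage wet mass = m₀ − payload = 221,400 − 14,200 = 207,200 kg.
Stage dry mass = ε × stage wet mass = 0.15 × 207,200 = 31,080 kg.
Burnout mass m_f = stage dry + payload = 31,080 + 14,200 = 45,280 kg.
v_e = Isp · g₀ = 299 × 9.80665 = 2932.2 m/s.
Δv = v_e · ln(221,400/45,280) = 2932.2 × ln(4.89) = 2932.2 × 1.5871 ≈ 4654 m/s.

Δv ≈ 4650 m/s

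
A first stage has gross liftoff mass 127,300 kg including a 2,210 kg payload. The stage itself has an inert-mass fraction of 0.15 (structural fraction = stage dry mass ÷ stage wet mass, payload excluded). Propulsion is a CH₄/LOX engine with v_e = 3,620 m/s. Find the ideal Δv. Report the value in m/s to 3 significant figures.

Stage wet mass = m₀ − payload = 127,300 − 2,210 = 125,090 kg.
Stage dry mass = ε × stage wet mass = 0.15 × 125,090 = 18,763.5 kg.
Burnout mass m_f = stage dry + payload = 18,763.5 + 2,210 = 20,973.5 kg.
Using Δv = v_e ln(m₀/m_f): Δv = v_e · ln(127,300/20,973.5) = 3620.0 × ln(6.07) = 3620.0 × 1.8033 ≈ 6528 m/s.

Δv ≈ 6530 m/s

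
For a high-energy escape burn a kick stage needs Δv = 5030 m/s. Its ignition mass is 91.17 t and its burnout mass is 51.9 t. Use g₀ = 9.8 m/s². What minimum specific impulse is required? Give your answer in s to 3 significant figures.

Isp ≈ 911 s

ln(m₀/m_f) = ln(91170/51900) = ln(1.757) = 0.5634.
v_e = Δv / ln(m₀/m_f) = 5030 / 0.5634 = 8927.8 m/s.
Isp = v_e / g₀ = 8927.8 / 9.8 = 911.0 s.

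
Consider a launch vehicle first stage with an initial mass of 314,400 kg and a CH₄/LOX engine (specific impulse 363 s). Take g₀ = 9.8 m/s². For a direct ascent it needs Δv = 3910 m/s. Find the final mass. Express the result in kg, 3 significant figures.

final mass ≈ 105000 kg

v_e = Isp · g₀ = 363 × 9.8 = 3557.4 m/s.
m₀/m_f = exp(Δv / v_e) = exp(3910 / 3557.4) = exp(1.0991) = 3.0015.
m_f = m₀ / 3.0015 = 314,400 / 3.0015 = 104,748 kg.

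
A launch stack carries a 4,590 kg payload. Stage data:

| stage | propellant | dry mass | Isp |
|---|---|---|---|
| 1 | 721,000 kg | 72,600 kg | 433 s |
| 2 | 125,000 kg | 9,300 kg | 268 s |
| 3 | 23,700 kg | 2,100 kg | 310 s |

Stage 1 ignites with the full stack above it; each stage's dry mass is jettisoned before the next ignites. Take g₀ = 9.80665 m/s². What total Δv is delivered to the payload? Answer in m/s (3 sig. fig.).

Δv ≈ 14300 m/s

Ignition mass of stage 1 = 721,000+72,600 + 125,000+9,300 + 23,700+2,100 + 4,590 = 958,290 kg.
Stage 1: m₀ = 958,290 kg, m_f = 958,290 − 721,000 = 237,290 kg; Δv = 433×9.80665×ln(4.038) = 4246.3×1.3959 ≈ 5927 m/s.
Stage 2: m₀ = 164,690 kg, m_f = 164,690 − 125,000 = 39,690 kg; Δv = 268×9.80665×ln(4.149) = 2628.2×1.4230 ≈ 3740 m/s.
Stage 3: m₀ = 30,390 kg, m_f = 30,390 − 23,700 = 6,690 kg; Δv = 310×9.80665×ln(4.543) = 3040.1×1.5135 ≈ 4601 m/s.
Total Δv = 5927 + 3740 + 4601 = 14268 m/s.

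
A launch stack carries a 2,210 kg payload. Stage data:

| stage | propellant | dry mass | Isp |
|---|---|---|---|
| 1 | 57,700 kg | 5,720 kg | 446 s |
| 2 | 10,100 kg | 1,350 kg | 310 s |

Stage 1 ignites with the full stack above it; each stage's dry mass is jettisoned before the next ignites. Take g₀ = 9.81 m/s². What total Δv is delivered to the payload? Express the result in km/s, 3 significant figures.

Δv ≈ 10.1 km/s

Ignition mass of stage 1 = 57,700+5,720 + 10,100+1,350 + 2,210 = 77,080 kg.
Stage 1: m₀ = 77,080 kg, m_f = 77,080 − 57,700 = 19,380 kg; Δv = 446×9.81×ln(3.977) = 4375.3×1.3806 ≈ 6040 m/s.
Stage 2: m₀ = 13,660 kg, m_f = 13,660 − 10,100 = 3,560 kg; Δv = 310×9.81×ln(3.837) = 3041.1×1.3447 ≈ 4089 m/s.
Total Δv = 6040 + 4089 = 10129 m/s.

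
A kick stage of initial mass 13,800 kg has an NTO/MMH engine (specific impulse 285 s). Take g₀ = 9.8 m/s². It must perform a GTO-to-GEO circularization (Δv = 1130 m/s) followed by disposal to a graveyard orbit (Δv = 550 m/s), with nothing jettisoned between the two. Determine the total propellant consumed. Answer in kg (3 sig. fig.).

total propellant consumed ≈ 6240 kg

v_e = Isp · g₀ = 285 × 9.8 = 2793.0 m/s.
After the first burn: m = 13800 × exp(−1130/2793.0) = 13800 × 0.66726 = 9,208.19 kg.
After the second burn: m = 9,208.19 × exp(−550/2793.0) = 9,208.19 × 0.82126 = 7,562.32 kg.
Total propellant = m₀ − m_final = 13800 − 7,562.32 = 6,237.68 kg.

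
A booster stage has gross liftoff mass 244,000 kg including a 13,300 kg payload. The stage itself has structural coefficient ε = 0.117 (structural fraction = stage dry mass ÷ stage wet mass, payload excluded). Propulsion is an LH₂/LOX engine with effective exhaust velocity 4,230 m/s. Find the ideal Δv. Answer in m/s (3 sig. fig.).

Δv ≈ 7620 m/s

Stage wet mass = m₀ − payload = 244,000 − 13,300 = 230,700 kg.
Stage dry mass = ε × stage wet mass = 0.117 × 230,700 = 26,991.9 kg.
Burnout mass m_f = stage dry + payload = 26,991.9 + 13,300 = 40,291.9 kg.
Δv = v_e · ln(244,000/40,291.9) = 4230.0 × ln(6.056) = 4230.0 × 1.8010 ≈ 7618 m/s.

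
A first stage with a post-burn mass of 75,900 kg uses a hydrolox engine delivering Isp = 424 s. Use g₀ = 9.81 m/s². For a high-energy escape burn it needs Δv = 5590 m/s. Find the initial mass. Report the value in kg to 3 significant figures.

initial mass ≈ 291000 kg

v_e = Isp · g₀ = 424 × 9.81 = 4159.4 m/s.
By the Tsiolkovsky rocket equation, m₀/m_f = exp(Δv / v_e) = exp(5590 / 4159.4) = exp(1.3439) = 3.8341.
m₀ = m_f × 3.8341 = 75,900 × 3.8341 = 291,008 kg.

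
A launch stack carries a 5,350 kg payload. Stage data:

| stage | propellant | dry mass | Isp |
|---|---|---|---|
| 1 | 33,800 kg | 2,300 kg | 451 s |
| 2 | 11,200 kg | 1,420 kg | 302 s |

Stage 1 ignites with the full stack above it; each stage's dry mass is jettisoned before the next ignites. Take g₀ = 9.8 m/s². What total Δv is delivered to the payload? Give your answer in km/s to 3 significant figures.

Ignition mass of stage 1 = 33,800+2,300 + 11,200+1,420 + 5,350 = 54,070 kg.
Stage 1: m₀ = 54,070 kg, m_f = 54,070 − 33,800 = 20,270 kg; Δv = 451×9.8×ln(2.667) = 4419.8×0.9811 ≈ 4336 m/s.
Stage 2: m₀ = 17,970 kg, m_f = 17,970 − 11,200 = 6,770 kg; Δv = 302×9.8×ln(2.654) = 2959.6×0.9762 ≈ 2889 m/s.
Total Δv = 4336 + 2889 = 7225 m/s.

Δv ≈ 7.23 km/s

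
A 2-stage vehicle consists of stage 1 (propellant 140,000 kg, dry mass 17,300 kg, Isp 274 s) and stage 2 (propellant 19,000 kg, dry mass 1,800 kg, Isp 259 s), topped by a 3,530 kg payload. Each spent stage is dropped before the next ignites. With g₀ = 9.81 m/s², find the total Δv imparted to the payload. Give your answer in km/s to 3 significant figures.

Δv ≈ 7.82 km/s

Ignition mass of stage 1 = 140,000+17,300 + 19,000+1,800 + 3,530 = 181,630 kg.
Stage 1: m₀ = 181,630 kg, m_f = 181,630 − 140,000 = 41,630 kg; Δv = 274×9.81×ln(4.363) = 2687.9×1.4732 ≈ 3960 m/s.
Stage 2: m₀ = 24,330 kg, m_f = 24,330 − 19,000 = 5,330 kg; Δv = 259×9.81×ln(4.565) = 2540.8×1.5184 ≈ 3858 m/s.
Total Δv = 3960 + 3858 = 7818 m/s.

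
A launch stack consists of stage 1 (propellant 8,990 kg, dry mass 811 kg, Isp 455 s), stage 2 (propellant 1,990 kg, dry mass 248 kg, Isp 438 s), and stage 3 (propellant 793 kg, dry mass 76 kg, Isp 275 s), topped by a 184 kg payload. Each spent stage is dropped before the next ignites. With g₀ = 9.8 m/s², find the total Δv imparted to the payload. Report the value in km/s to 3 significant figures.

Ignition mass of stage 1 = 8,990+811 + 1,990+248 + 793+76 + 184 = 13,092 kg.
Stage 1: m₀ = 13,092 kg, m_f = 13,092 − 8,990 = 4,102 kg; Δv = 455×9.8×ln(3.192) = 4459.0×1.1605 ≈ 5175 m/s.
Stage 2: m₀ = 3,291 kg, m_f = 3,291 − 1,990 = 1,301 kg; Δv = 438×9.8×ln(2.53) = 4292.4×0.9281 ≈ 3984 m/s.
Stage 3: m₀ = 1,053 kg, m_f = 1,053 − 793 = 260 kg; Δv = 275×9.8×ln(4.05) = 2695.0×1.3987 ≈ 3770 m/s.
Total Δv = 5175 + 3984 + 3770 = 12929 m/s.

Δv ≈ 12.9 km/s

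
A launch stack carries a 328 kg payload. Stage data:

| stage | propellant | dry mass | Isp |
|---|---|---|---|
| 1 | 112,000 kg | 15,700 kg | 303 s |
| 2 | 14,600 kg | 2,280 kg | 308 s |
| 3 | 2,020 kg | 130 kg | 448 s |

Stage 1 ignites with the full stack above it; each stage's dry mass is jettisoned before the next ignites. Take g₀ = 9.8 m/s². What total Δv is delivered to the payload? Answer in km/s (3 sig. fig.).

Δv ≈ 15.9 km/s

Ignition mass of stage 1 = 112,000+15,700 + 14,600+2,280 + 2,020+130 + 328 = 147,058 kg.
Stage 1: m₀ = 147,058 kg, m_f = 147,058 − 112,000 = 35,058 kg; Δv = 303×9.8×ln(4.195) = 2969.4×1.4338 ≈ 4258 m/s.
Stage 2: m₀ = 19,358 kg, m_f = 19,358 − 14,600 = 4,758 kg; Δv = 308×9.8×ln(4.069) = 3018.4×1.4033 ≈ 4236 m/s.
Stage 3: m₀ = 2,478 kg, m_f = 2,478 − 2,020 = 458 kg; Δv = 448×9.8×ln(5.41) = 4390.4×1.6883 ≈ 7412 m/s.
Total Δv = 4258 + 4236 + 7412 = 15906 m/s.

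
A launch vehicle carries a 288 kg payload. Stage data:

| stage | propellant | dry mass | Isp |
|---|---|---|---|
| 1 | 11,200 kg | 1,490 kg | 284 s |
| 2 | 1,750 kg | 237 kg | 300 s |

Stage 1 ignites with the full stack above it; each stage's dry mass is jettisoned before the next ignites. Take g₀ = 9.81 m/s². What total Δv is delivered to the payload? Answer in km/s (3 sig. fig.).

Ignition mass of stage 1 = 11,200+1,490 + 1,750+237 + 288 = 14,965 kg.
Stage 1: m₀ = 14,965 kg, m_f = 14,965 − 11,200 = 3,765 kg; Δv = 284×9.81×ln(3.975) = 2786.0×1.3800 ≈ 3845 m/s.
Stage 2: m₀ = 2,275 kg, m_f = 2,275 − 1,750 = 525 kg; Δv = 300×9.81×ln(4.333) = 2943.0×1.4663 ≈ 4315 m/s.
Total Δv = 3845 + 4315 = 8160 m/s.

Δv ≈ 8.16 km/s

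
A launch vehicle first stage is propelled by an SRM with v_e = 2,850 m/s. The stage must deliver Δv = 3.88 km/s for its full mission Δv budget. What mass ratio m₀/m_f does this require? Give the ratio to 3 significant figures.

From the ideal rocket equation, m₀/m_f = exp(Δv / v_e) = exp(3880 / 2850.0) = exp(1.3614) = 3.9017.

mass ratio ≈ 3.90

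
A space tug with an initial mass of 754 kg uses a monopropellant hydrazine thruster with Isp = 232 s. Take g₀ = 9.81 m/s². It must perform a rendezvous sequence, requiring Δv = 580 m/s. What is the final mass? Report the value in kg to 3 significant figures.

final mass ≈ 584 kg

v_e = Isp · g₀ = 232 × 9.81 = 2275.9 m/s.
m₀/m_f = exp(Δv / v_e) = exp(580 / 2275.9) = exp(0.2548) = 1.2903.
m_f = m₀ / 1.2903 = 754 / 1.2903 = 584.36 kg.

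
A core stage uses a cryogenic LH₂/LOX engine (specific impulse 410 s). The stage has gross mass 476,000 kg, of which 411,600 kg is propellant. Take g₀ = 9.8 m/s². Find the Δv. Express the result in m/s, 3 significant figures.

v_e = Isp · g₀ = 410 × 9.8 = 4018.0 m/s.
m_f = m₀ − m_prop = 476,000 − 411,600 = 64,400 kg.
By the Tsiolkovsky rocket equation, Δv = v_e · ln(m₀/m_f) = 4018.0 × ln(7.391) = 4018.0 × 2.0003 ≈ 8037.2 m/s.

Δv ≈ 8040 m/s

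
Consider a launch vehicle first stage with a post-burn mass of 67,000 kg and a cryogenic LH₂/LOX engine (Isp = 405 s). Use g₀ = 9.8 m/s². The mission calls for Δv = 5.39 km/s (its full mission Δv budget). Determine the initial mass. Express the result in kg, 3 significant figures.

initial mass ≈ 261000 kg

v_e = Isp · g₀ = 405 × 9.8 = 3969.0 m/s.
Using Δv = v_e ln(m₀/m_f): m₀/m_f = exp(Δv / v_e) = exp(5390 / 3969.0) = exp(1.3580) = 3.8885.
m₀ = m_f × 3.8885 = 67,000 × 3.8885 = 260,530 kg.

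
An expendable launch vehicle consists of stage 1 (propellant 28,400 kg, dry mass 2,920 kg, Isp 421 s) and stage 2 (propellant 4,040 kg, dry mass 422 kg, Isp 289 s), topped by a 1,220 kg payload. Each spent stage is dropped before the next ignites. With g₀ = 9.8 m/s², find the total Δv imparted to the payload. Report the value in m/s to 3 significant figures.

Ignition mass of stage 1 = 28,400+2,920 + 4,040+422 + 1,220 = 37,002 kg.
Stage 1: m₀ = 37,002 kg, m_f = 37,002 − 28,400 = 8,602 kg; Δv = 421×9.8×ln(4.302) = 4125.8×1.4590 ≈ 6019 m/s.
Stage 2: m₀ = 5,682 kg, m_f = 5,682 − 4,040 = 1,642 kg; Δv = 289×9.8×ln(3.46) = 2832.2×1.2414 ≈ 3516 m/s.
Total Δv = 6019 + 3516 = 9535 m/s.

Δv ≈ 9540 m/s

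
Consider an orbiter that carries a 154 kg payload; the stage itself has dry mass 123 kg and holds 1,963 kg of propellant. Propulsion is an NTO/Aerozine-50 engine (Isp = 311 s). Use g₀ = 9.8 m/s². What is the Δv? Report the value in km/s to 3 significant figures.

Δv ≈ 6.37 km/s

v_e = Isp · g₀ = 311 × 9.8 = 3047.8 m/s.
m₀ = payload + dry + propellant = 154 + 123 + 1,963 = 2,240 kg.
m_f = payload + dry = 154 + 123 = 277 kg.
From the ideal rocket equation, Δv = v_e · ln(m₀/m_f) = 3047.8 × ln(8.087) = 3047.8 × 2.0902 ≈ 6370.6 m/s.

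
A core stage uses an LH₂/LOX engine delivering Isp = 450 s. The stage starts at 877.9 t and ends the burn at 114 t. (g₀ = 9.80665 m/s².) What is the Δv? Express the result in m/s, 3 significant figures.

Δv ≈ 9010 m/s

v_e = Isp · g₀ = 450 × 9.80665 = 4413.0 m/s.
From the ideal rocket equation, Δv = v_e · ln(m₀/m_f) = 4413.0 × ln(7.701) = 4413.0 × 2.0413 ≈ 9008.4 m/s.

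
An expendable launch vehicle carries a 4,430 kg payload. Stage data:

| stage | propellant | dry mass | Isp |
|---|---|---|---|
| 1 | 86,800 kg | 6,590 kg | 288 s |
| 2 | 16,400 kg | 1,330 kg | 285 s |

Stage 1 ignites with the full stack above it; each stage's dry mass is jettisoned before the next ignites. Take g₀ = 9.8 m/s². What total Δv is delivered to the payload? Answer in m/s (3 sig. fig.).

Δv ≈ 7690 m/s

Ignition mass of stage 1 = 86,800+6,590 + 16,400+1,330 + 4,430 = 115,550 kg.
Stage 1: m₀ = 115,550 kg, m_f = 115,550 − 86,800 = 28,750 kg; Δv = 288×9.8×ln(4.019) = 2822.4×1.3911 ≈ 3926 m/s.
Stage 2: m₀ = 22,160 kg, m_f = 22,160 − 16,400 = 5,760 kg; Δv = 285×9.8×ln(3.847) = 2793.0×1.3474 ≈ 3763 m/s.
Total Δv = 3926 + 3763 = 7689 m/s.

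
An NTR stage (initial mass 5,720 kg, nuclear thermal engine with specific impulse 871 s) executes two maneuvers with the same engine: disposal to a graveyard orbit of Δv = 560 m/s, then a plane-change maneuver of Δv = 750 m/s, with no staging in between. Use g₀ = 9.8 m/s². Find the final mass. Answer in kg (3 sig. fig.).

v_e = Isp · g₀ = 871 × 9.8 = 8535.8 m/s.
After the first burn: m = 5720 × exp(−560/8535.8) = 5720 × 0.93650 = 5,356.78 kg.
After the second burn: m = 5,356.78 × exp(−750/8535.8) = 5,356.78 × 0.91588 = 4,906.17 kg.

final mass ≈ 4910 kg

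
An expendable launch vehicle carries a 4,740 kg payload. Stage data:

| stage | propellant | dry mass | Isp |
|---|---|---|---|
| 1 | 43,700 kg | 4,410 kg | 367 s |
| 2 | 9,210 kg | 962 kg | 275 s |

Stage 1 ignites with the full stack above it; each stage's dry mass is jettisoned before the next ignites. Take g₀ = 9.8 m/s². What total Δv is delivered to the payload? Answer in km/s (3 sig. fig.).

Ignition mass of stage 1 = 43,700+4,410 + 9,210+962 + 4,740 = 63,022 kg.
Stage 1: m₀ = 63,022 kg, m_f = 63,022 − 43,700 = 19,322 kg; Δv = 367×9.8×ln(3.262) = 3596.6×1.1822 ≈ 4252 m/s.
Stage 2: m₀ = 14,912 kg, m_f = 14,912 − 9,210 = 5,702 kg; Δv = 275×9.8×ln(2.615) = 2695.0×0.9613 ≈ 2591 m/s.
Total Δv = 4252 + 2591 = 6843 m/s.

Δv ≈ 6.84 km/s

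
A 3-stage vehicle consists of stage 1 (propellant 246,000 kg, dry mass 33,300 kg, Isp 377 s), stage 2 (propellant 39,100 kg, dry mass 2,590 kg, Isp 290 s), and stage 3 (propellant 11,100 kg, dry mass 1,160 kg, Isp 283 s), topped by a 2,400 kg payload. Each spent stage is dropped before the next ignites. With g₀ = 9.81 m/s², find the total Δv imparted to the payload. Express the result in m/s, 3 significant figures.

Ignition mass of stage 1 = 246,000+33,300 + 39,100+2,590 + 11,100+1,160 + 2,400 = 335,650 kg.
Stage 1: m₀ = 335,650 kg, m_f = 335,650 − 246,000 = 89,650 kg; Δv = 377×9.81×ln(3.744) = 3698.4×1.3202 ≈ 4882 m/s.
Stage 2: m₀ = 56,350 kg, m_f = 56,350 − 39,100 = 17,250 kg; Δv = 290×9.81×ln(3.267) = 2844.9×1.1838 ≈ 3368 m/s.
Stage 3: m₀ = 14,660 kg, m_f = 14,660 − 11,100 = 3,560 kg; Δv = 283×9.81×ln(4.118) = 2776.2×1.4154 ≈ 3929 m/s.
Total Δv = 4882 + 3368 + 3929 = 12179 m/s.

Δv ≈ 12200 m/s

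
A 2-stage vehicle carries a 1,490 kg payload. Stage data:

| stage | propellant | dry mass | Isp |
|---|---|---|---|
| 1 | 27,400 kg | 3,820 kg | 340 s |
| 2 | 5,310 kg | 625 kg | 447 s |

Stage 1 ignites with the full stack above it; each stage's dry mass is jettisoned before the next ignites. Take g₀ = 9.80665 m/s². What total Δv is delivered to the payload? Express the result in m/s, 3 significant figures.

Δv ≈ 9620 m/s

Ignition mass of stage 1 = 27,400+3,820 + 5,310+625 + 1,490 = 38,645 kg.
Stage 1: m₀ = 38,645 kg, m_f = 38,645 − 27,400 = 11,245 kg; Δv = 340×9.80665×ln(3.437) = 3334.3×1.2345 ≈ 4116 m/s.
Stage 2: m₀ = 7,425 kg, m_f = 7,425 − 5,310 = 2,115 kg; Δv = 447×9.80665×ln(3.511) = 4383.6×1.2558 ≈ 5505 m/s.
Total Δv = 4116 + 5505 = 9621 m/s.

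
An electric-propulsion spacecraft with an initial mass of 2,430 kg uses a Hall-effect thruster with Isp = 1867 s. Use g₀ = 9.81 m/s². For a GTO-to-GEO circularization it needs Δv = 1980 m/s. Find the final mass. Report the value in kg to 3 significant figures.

v_e = Isp · g₀ = 1867 × 9.81 = 18315.3 m/s.
From the ideal rocket equation, m₀/m_f = exp(Δv / v_e) = exp(1980 / 18315.3) = exp(0.1081) = 1.1142.
m_f = m₀ / 1.1142 = 2,430 / 1.1142 = 2,180.94 kg.

final mass ≈ 2180 kg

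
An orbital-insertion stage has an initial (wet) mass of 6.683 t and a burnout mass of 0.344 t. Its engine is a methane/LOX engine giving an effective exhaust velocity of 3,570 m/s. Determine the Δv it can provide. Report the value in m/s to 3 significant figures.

Rocket equation: Δv = v_e · ln(m₀/m_f) = 3570.0 × ln(19.43) = 3570.0 × 2.9667 ≈ 10591.0 m/s.

Δv ≈ 10600 m/s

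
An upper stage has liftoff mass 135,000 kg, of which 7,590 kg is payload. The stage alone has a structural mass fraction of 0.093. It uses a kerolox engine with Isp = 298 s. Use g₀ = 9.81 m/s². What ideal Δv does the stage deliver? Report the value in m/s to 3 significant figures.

Δv ≈ 5670 m/s

Stage wet mass = m₀ − payload = 135,000 − 7,590 = 127,410 kg.
Stage dry mass = ε × stage wet mass = 0.093 × 127,410 = 11,849.1 kg.
Burnout mass m_f = stage dry + payload = 11,849.1 + 7,590 = 19,439.1 kg.
v_e = Isp · g₀ = 298 × 9.81 = 2923.4 m/s.
From the ideal rocket equation, Δv = v_e · ln(135,000/19,439.1) = 2923.4 × ln(6.945) = 2923.4 × 1.9380 ≈ 5665 m/s.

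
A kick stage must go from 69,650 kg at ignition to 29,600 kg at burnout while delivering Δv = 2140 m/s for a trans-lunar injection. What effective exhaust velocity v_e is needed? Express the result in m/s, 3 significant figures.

ln(m₀/m_f) = ln(69650/29600) = ln(2.353) = 0.8557.
Rocket equation: v_e = Δv / ln(m₀/m_f) = 2140 / 0.8557 = 2500.9 m/s.

v_e ≈ 2500 m/s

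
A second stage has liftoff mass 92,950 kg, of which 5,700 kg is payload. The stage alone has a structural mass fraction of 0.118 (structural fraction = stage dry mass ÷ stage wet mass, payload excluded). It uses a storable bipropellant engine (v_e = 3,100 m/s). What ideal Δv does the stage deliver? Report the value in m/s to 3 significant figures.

Stage wet mass = m₀ − payload = 92,950 − 5,700 = 87,250 kg.
Stage dry mass = ε × stage wet mass = 0.118 × 87,250 = 10,295.5 kg.
Burnout mass m_f = stage dry + payload = 10,295.5 + 5,700 = 15,995.5 kg.
From the ideal rocket equation, Δv = v_e · ln(92,950/15,995.5) = 3100.0 × ln(5.811) = 3100.0 × 1.7598 ≈ 5455 m/s.

Δv ≈ 5460 m/s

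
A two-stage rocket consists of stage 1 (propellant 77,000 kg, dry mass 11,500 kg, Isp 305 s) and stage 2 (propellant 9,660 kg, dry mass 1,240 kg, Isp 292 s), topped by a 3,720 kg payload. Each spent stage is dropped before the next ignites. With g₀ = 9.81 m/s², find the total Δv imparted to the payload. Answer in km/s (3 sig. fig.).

Δv ≈ 7.21 km/s

Ignition mass of stage 1 = 77,000+11,500 + 9,660+1,240 + 3,720 = 103,120 kg.
Stage 1: m₀ = 103,120 kg, m_f = 103,120 − 77,000 = 26,120 kg; Δv = 305×9.81×ln(3.948) = 2992.1×1.3732 ≈ 4109 m/s.
Stage 2: m₀ = 14,620 kg, m_f = 14,620 − 9,660 = 4,960 kg; Δv = 292×9.81×ln(2.948) = 2864.5×1.0810 ≈ 3097 m/s.
Total Δv = 4109 + 3097 = 7206 m/s.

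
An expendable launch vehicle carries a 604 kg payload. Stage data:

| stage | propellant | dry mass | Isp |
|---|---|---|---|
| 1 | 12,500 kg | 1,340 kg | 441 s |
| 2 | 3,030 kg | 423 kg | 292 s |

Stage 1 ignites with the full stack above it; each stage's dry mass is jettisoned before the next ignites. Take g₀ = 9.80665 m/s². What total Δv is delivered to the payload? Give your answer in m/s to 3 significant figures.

Ignition mass of stage 1 = 12,500+1,340 + 3,030+423 + 604 = 17,897 kg.
Stage 1: m₀ = 17,897 kg, m_f = 17,897 − 12,500 = 5,397 kg; Δv = 441×9.80665×ln(3.316) = 4324.7×1.1988 ≈ 5184 m/s.
Stage 2: m₀ = 4,057 kg, m_f = 4,057 − 3,030 = 1,027 kg; Δv = 292×9.80665×ln(3.95) = 2863.5×1.3738 ≈ 3934 m/s.
Total Δv = 5184 + 3934 = 9118 m/s.

Δv ≈ 9120 m/s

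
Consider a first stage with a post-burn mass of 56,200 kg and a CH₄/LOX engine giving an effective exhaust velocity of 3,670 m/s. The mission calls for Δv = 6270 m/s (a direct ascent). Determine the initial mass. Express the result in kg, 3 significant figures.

initial mass ≈ 310000 kg

m₀/m_f = exp(Δv / v_e) = exp(6270 / 3670.0) = exp(1.7084) = 5.5204.
m₀ = m_f × 5.5204 = 56,200 × 5.5204 = 310,246 kg.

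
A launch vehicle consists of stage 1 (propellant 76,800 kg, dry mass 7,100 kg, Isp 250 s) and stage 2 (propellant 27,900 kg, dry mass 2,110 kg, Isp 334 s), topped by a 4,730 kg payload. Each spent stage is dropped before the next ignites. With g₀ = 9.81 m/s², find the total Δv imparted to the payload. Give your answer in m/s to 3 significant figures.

Δv ≈ 7880 m/s

Ignition mass of stage 1 = 76,800+7,100 + 27,900+2,110 + 4,730 = 118,640 kg.
Stage 1: m₀ = 118,640 kg, m_f = 118,640 − 76,800 = 41,840 kg; Δv = 250×9.81×ln(2.836) = 2452.5×1.0422 ≈ 2556 m/s.
Stage 2: m₀ = 34,740 kg, m_f = 34,740 − 27,900 = 6,840 kg; Δv = 334×9.81×ln(5.079) = 3276.5×1.6251 ≈ 5325 m/s.
Total Δv = 2556 + 5325 = 7881 m/s.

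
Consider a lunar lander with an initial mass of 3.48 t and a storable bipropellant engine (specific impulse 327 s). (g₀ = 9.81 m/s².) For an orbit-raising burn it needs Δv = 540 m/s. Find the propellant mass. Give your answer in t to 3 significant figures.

v_e = Isp · g₀ = 327 × 9.81 = 3207.9 m/s.
m₀/m_f = exp(Δv / v_e) = exp(540 / 3207.9) = exp(0.1683) = 1.1833.
m_f = 3.48 / 1.1833 = 2.94093 t, so propellant = m₀ − m_f = 3.48 − 2.94093 = 0.53907 t.

propellant mass ≈ 0.539 t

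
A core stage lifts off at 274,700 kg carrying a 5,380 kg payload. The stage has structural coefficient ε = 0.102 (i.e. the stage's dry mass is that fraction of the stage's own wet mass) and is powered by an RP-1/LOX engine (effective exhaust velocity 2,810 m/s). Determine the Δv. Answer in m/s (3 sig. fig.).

Stage wet mass = m₀ − payload = 274,700 − 5,380 = 269,320 kg.
Stage dry mass = ε × stage wet mass = 0.102 × 269,320 = 27,470.6 kg.
Burnout mass m_f = stage dry + payload = 27,470.6 + 5,380 = 32,850.6 kg.
Δv = v_e · ln(274,700/32,850.6) = 2810.0 × ln(8.362) = 2810.0 × 2.1237 ≈ 5968 m/s.

Δv ≈ 5970 m/s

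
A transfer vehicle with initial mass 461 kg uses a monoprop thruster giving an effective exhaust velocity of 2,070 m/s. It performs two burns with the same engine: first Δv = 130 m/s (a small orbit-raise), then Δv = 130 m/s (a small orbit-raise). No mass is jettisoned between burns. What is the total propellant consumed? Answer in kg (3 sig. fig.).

After the first burn: m = 461 × exp(−130/2070.0) = 461 × 0.93913 = 432.939 kg.
After the second burn: m = 432.939 × exp(−130/2070.0) = 432.939 × 0.93913 = 406.586 kg.
Total propellant = m₀ − m_final = 461 − 406.586 = 54.414 kg.

total propellant consumed ≈ 54.4 kg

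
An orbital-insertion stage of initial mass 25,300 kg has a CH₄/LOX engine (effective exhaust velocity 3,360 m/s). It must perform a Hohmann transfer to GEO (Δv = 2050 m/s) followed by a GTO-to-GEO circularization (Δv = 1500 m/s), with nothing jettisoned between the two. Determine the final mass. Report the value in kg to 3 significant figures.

After the first burn: m = 25300 × exp(−2050/3360.0) = 25300 × 0.54329 = 13,745.2 kg.
After the second burn: m = 13,745.2 × exp(−1500/3360.0) = 13,745.2 × 0.63991 = 8,795.69 kg.

final mass ≈ 8800 kg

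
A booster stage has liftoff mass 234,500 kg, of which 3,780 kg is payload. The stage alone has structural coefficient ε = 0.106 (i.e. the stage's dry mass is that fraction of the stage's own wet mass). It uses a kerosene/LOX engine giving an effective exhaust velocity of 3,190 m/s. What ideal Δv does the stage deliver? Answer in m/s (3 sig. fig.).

Δv ≈ 6750 m/s

Stage wet mass = m₀ − payload = 234,500 − 3,780 = 230,720 kg.
Stage dry mass = ε × stage wet mass = 0.106 × 230,720 = 24,456.3 kg.
Burnout mass m_f = stage dry + payload = 24,456.3 + 3,780 = 28,236.3 kg.
Δv = v_e · ln(234,500/28,236.3) = 3190.0 × ln(8.305) = 3190.0 × 2.1168 ≈ 6753 m/s.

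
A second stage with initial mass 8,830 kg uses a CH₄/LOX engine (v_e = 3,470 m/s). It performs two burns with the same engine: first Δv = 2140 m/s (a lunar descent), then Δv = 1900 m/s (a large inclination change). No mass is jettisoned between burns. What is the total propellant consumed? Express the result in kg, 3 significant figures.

total propellant consumed ≈ 6070 kg

After the first burn: m = 8830 × exp(−2140/3470.0) = 8830 × 0.53971 = 4,765.64 kg.
After the second burn: m = 4,765.64 × exp(−1900/3470.0) = 4,765.64 × 0.57836 = 2,756.26 kg.
Total propellant = m₀ − m_final = 8830 − 2,756.26 = 6,073.74 kg.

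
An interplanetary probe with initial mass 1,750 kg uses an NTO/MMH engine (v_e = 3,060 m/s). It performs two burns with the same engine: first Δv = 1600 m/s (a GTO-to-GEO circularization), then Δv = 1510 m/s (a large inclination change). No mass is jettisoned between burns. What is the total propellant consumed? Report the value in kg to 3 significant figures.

After the first burn: m = 1750 × exp(−1600/3060.0) = 1750 × 0.59281 = 1,037.42 kg.
After the second burn: m = 1,037.42 × exp(−1510/3060.0) = 1,037.42 × 0.61051 = 633.355 kg.
Total propellant = m₀ − m_final = 1750 − 633.355 = 1,116.645 kg.

total propellant consumed ≈ 1120 kg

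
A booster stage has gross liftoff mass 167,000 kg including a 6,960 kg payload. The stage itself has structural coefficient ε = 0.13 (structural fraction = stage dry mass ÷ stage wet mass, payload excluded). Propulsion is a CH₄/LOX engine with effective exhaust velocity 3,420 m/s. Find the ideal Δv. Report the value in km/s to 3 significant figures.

Δv ≈ 6.14 km/s

Stage wet mass = m₀ − payload = 167,000 − 6,960 = 160,040 kg.
Stage dry mass = ε × stage wet mass = 0.13 × 160,040 = 20,805.2 kg.
Burnout mass m_f = stage dry + payload = 20,805.2 + 6,960 = 27,765.2 kg.
Δv = v_e · ln(167,000/27,765.2) = 3420.0 × ln(6.015) = 3420.0 × 1.7942 ≈ 6136 m/s.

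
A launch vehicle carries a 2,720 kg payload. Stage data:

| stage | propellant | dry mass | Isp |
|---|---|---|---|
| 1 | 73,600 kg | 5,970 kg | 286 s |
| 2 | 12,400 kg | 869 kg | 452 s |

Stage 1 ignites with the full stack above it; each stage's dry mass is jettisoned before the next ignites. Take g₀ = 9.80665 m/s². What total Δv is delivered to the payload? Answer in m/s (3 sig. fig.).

Δv ≈ 10700 m/s

Ignition mass of stage 1 = 73,600+5,970 + 12,400+869 + 2,720 = 95,559 kg.
Stage 1: m₀ = 95,559 kg, m_f = 95,559 − 73,600 = 21,959 kg; Δv = 286×9.80665×ln(4.352) = 2804.7×1.4706 ≈ 4125 m/s.
Stage 2: m₀ = 15,989 kg, m_f = 15,989 − 12,400 = 3,589 kg; Δv = 452×9.80665×ln(4.455) = 4432.6×1.4940 ≈ 6622 m/s.
Total Δv = 4125 + 6622 = 10747 m/s.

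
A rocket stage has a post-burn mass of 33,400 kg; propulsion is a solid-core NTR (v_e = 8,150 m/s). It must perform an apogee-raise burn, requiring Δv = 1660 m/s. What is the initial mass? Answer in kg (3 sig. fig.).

initial mass ≈ 40900 kg

Rocket equation: m₀/m_f = exp(Δv / v_e) = exp(1660 / 8150.0) = exp(0.2037) = 1.2259.
m₀ = m_f × 1.2259 = 33,400 × 1.2259 = 40,945.1 kg.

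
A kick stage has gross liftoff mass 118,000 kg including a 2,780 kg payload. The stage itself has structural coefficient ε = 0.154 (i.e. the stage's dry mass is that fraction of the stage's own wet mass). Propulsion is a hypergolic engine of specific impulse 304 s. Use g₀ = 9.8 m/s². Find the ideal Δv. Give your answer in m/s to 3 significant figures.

Stage wet mass = m₀ − payload = 118,000 − 2,780 = 115,220 kg.
Stage dry mass = ε × stage wet mass = 0.154 × 115,220 = 17,743.9 kg.
Burnout mass m_f = stage dry + payload = 17,743.9 + 2,780 = 20,523.9 kg.
v_e = Isp · g₀ = 304 × 9.8 = 2979.2 m/s.
By the Tsiolkovsky rocket equation, Δv = v_e · ln(118,000/20,523.9) = 2979.2 × ln(5.749) = 2979.2 × 1.7491 ≈ 5211 m/s.

Δv ≈ 5210 m/s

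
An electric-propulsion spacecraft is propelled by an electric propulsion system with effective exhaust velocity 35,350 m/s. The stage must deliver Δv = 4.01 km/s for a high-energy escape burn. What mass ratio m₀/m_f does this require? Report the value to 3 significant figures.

mass ratio ≈ 1.12

m₀/m_f = exp(Δv / v_e) = exp(4010 / 35350.0) = exp(0.1134) = 1.1201.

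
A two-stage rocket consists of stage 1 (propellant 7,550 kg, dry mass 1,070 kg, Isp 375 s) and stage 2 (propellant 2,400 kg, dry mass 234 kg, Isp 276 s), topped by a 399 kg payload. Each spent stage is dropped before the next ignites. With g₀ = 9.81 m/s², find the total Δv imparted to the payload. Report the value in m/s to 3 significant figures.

Δv ≈ 8080 m/s

Ignition mass of stage 1 = 7,550+1,070 + 2,400+234 + 399 = 11,653 kg.
Stage 1: m₀ = 11,653 kg, m_f = 11,653 − 7,550 = 4,103 kg; Δv = 375×9.81×ln(2.84) = 3678.8×1.0438 ≈ 3840 m/s.
Stage 2: m₀ = 3,033 kg, m_f = 3,033 − 2,400 = 633 kg; Δv = 276×9.81×ln(4.791) = 2707.6×1.5668 ≈ 4242 m/s.
Total Δv = 3840 + 4242 = 8082 m/s.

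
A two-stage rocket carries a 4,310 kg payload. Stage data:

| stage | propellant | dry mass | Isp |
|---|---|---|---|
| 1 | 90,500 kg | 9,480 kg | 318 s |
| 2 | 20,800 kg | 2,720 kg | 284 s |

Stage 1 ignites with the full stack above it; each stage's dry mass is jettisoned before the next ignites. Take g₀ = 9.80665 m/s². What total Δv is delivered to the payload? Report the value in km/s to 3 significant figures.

Ignition mass of stage 1 = 90,500+9,480 + 20,800+2,720 + 4,310 = 127,810 kg.
Stage 1: m₀ = 127,810 kg, m_f = 127,810 − 90,500 = 37,310 kg; Δv = 318×9.80665×ln(3.426) = 3118.5×1.2313 ≈ 3840 m/s.
Stage 2: m₀ = 27,830 kg, m_f = 27,830 − 20,800 = 7,030 kg; Δv = 284×9.80665×ln(3.959) = 2785.1×1.3759 ≈ 3832 m/s.
Total Δv = 3840 + 3832 = 7672 m/s.

Δv ≈ 7.67 km/s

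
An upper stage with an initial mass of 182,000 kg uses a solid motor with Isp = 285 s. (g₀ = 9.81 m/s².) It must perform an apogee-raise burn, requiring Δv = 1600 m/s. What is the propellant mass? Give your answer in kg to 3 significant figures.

propellant mass ≈ 79300 kg

v_e = Isp · g₀ = 285 × 9.81 = 2795.9 m/s.
Using Δv = v_e ln(m₀/m_f): m₀/m_f = exp(Δv / v_e) = exp(1600 / 2795.9) = exp(0.5723) = 1.7723.
m_f = 182,000 / 1.7723 = 102,691 kg, so propellant = m₀ − m_f = 182,000 − 102,691 = 79,309 kg.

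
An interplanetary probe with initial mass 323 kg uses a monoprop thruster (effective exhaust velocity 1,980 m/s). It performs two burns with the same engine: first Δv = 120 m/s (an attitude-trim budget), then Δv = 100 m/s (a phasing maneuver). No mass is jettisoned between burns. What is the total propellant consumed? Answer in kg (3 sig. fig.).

total propellant consumed ≈ 34.0 kg

After the first burn: m = 323 × exp(−120/1980.0) = 323 × 0.94119 = 304.004 kg.
After the second burn: m = 304.004 × exp(−100/1980.0) = 304.004 × 0.95075 = 289.032 kg.
Total propellant = m₀ − m_final = 323 − 289.032 = 33.968 kg.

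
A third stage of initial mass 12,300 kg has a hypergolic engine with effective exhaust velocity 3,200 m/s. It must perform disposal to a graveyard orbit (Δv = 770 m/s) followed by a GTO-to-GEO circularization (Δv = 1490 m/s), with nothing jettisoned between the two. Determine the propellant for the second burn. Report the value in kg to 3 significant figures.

After the first burn: m = 12300 × exp(−770/3200.0) = 12300 × 0.78614 = 9,669.52 kg.
After the second burn: m = 9,669.52 × exp(−1490/3200.0) = 9,669.52 × 0.62774 = 6,069.94 kg.
Second-burn propellant = 9,669.52 − 6,069.94 = 3,599.58 kg.

propellant for the second burn ≈ 3600 kg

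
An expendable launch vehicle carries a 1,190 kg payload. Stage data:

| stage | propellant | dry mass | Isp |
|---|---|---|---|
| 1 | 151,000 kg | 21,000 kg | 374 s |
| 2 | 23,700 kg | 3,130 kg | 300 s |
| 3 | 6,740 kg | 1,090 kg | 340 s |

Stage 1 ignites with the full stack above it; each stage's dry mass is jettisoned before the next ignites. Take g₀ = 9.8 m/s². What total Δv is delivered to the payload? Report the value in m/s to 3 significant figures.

Δv ≈ 12500 m/s

Ignition mass of stage 1 = 151,000+21,000 + 23,700+3,130 + 6,740+1,090 + 1,190 = 207,850 kg.
Stage 1: m₀ = 207,850 kg, m_f = 207,850 − 151,000 = 56,850 kg; Δv = 374×9.8×ln(3.656) = 3665.2×1.2964 ≈ 4752 m/s.
Stage 2: m₀ = 35,850 kg, m_f = 35,850 − 23,700 = 12,150 kg; Δv = 300×9.8×ln(2.951) = 2940.0×1.0820 ≈ 3181 m/s.
Stage 3: m₀ = 9,020 kg, m_f = 9,020 − 6,740 = 2,280 kg; Δv = 340×9.8×ln(3.956) = 3332.0×1.3753 ≈ 4582 m/s.
Total Δv = 4752 + 3181 + 4582 = 12515 m/s.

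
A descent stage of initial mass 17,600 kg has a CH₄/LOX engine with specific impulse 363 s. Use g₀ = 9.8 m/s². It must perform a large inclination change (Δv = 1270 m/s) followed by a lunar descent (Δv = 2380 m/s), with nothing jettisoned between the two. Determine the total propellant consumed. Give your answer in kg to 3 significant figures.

v_e = Isp · g₀ = 363 × 9.8 = 3557.4 m/s.
After the first burn: m = 17600 × exp(−1270/3557.4) = 17600 × 0.69977 = 12,316 kg.
After the second burn: m = 12,316 × exp(−2380/3557.4) = 12,316 × 0.51221 = 6,308.38 kg.
Total propellant = m₀ − m_final = 17600 − 6,308.38 = 11,291.62 kg.

total propellant consumed ≈ 11300 kg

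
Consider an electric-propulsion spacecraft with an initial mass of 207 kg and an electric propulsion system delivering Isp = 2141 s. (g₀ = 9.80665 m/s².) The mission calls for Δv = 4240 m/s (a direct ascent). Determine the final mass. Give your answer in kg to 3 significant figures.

final mass ≈ 169 kg

v_e = Isp · g₀ = 2141 × 9.80665 = 20996.0 m/s.
Rocket equation: m₀/m_f = exp(Δv / v_e) = exp(4240 / 20996.0) = exp(0.2019) = 1.2238.
m_f = m₀ / 1.2238 = 207 / 1.2238 = 169.145 kg.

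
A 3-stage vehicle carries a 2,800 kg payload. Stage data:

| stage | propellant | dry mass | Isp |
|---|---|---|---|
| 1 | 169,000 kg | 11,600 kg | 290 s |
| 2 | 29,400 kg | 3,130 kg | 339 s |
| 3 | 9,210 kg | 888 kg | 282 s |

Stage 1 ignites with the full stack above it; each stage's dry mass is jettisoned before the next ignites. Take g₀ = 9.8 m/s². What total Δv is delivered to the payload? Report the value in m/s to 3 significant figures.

Ignition mass of stage 1 = 169,000+11,600 + 29,400+3,130 + 9,210+888 + 2,800 = 226,028 kg.
Stage 1: m₀ = 226,028 kg, m_f = 226,028 − 169,000 = 57,028 kg; Δv = 290×9.8×ln(3.963) = 2842.0×1.3771 ≈ 3914 m/s.
Stage 2: m₀ = 45,428 kg, m_f = 45,428 − 29,400 = 16,028 kg; Δv = 339×9.8×ln(2.834) = 3322.2×1.0418 ≈ 3461 m/s.
Stage 3: m₀ = 12,898 kg, m_f = 12,898 − 9,210 = 3,688 kg; Δv = 282×9.8×ln(3.497) = 2763.6×1.2520 ≈ 3460 m/s.
Total Δv = 3914 + 3461 + 3460 = 10835 m/s.

Δv ≈ 10800 m/s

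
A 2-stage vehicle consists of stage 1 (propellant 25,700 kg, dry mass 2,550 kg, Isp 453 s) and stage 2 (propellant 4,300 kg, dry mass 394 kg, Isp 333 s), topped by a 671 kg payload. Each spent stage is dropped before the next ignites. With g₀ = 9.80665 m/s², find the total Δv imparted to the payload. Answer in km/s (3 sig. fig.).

Δv ≈ 11.7 km/s

Ignition mass of stage 1 = 25,700+2,550 + 4,300+394 + 671 = 33,615 kg.
Stage 1: m₀ = 33,615 kg, m_f = 33,615 − 25,700 = 7,915 kg; Δv = 453×9.80665×ln(4.247) = 4442.4×1.4462 ≈ 6425 m/s.
Stage 2: m₀ = 5,365 kg, m_f = 5,365 − 4,300 = 1,065 kg; Δv = 333×9.80665×ln(5.038) = 3265.6×1.6169 ≈ 5280 m/s.
Total Δv = 6425 + 5280 = 11705 m/s.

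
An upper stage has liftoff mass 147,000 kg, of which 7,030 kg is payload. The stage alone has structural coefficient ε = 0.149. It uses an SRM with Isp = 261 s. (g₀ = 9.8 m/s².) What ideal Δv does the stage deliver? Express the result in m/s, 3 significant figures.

Δv ≈ 4250 m/s

Stage wet mass = m₀ − payload = 147,000 − 7,030 = 139,970 kg.
Stage dry mass = ε × stage wet mass = 0.149 × 139,970 = 20,855.5 kg.
Burnout mass m_f = stage dry + payload = 20,855.5 + 7,030 = 27,885.5 kg.
v_e = Isp · g₀ = 261 × 9.8 = 2557.8 m/s.
Using Δv = v_e ln(m₀/m_f): Δv = v_e · ln(147,000/27,885.5) = 2557.8 × ln(5.272) = 2557.8 × 1.6623 ≈ 4252 m/s.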